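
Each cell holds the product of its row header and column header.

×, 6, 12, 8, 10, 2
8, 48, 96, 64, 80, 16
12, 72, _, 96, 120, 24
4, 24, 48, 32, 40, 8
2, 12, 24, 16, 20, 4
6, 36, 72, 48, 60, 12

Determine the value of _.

144

12 × 12 = 144.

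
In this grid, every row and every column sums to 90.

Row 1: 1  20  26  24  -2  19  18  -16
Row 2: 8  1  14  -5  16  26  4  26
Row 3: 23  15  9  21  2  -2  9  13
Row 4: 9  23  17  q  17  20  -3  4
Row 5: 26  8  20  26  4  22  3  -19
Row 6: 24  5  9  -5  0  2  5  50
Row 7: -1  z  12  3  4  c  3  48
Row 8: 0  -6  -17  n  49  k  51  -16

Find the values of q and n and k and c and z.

q = 3, n = 23, k = 6, c = -3, z = 24

Column 2 has 20 + 1 + 15 + 23 + 8 + 5 − 6 = 66; the blank must be 90 − 66 = 24.
Row 7 has -1 + 24 + 12 + 3 + 4 + 3 + 48 = 93; the blank must be 90 − 93 = -3.
Row 4 has 9 + 23 + 17 + 17 + 20 − 3 + 4 = 87; the blank must be 90 − 87 = 3.
Column 4 has 24 − 5 + 21 + 3 + 26 − 5 + 3 = 67; the blank must be 90 − 67 = 23.
Row 8 has 0 − 6 − 17 + 23 + 49 + 51 − 16 = 84; the blank must be 90 − 84 = 6.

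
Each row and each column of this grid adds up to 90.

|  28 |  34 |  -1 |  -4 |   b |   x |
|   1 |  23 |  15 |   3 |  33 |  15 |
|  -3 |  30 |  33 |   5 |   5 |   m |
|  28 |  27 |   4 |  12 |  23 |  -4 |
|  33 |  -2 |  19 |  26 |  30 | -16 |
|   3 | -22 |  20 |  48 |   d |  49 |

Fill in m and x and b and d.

m = 20, x = 26, b = 7, d = -8

Row 6: 3 − 22 + 20 + 48 + 49 = 98, so its missing entry is 90 − 98 = -8.
Row 3: -3 + 30 + 33 + 5 + 5 = 70, so its missing entry is 90 − 70 = 20.
Column 5: 33 + 5 + 23 + 30 − 8 = 83, so its missing entry is 90 − 83 = 7.
Row 1: 28 + 34 − 1 − 4 + 7 = 64, so its missing entry is 90 − 64 = 26.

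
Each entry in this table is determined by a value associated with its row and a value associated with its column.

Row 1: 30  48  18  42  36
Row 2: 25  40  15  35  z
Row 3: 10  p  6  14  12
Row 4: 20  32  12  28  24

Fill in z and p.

z = 30, p = 16

Each row is a constant multiple of every other row — this is a multiplication table with the headers hidden.
Row 2 is 35/42 = 5/6 times row 1, so its entry in column 5 is 36 × 5/6 = 30.
Row 3 is 14/42 = 1/3 times row 1, so its entry in column 2 is 48 × 1/3 = 16.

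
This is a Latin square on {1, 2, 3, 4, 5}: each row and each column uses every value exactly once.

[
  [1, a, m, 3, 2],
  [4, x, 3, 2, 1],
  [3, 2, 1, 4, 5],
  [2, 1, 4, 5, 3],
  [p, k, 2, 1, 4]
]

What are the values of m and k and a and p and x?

m = 5, k = 3, a = 4, p = 5, x = 5

Cell (5,1): column 1 already has {1, 2, 3, 4} → 5.
At (row 2, col 2): row 2 already has {1, 2, 3, 4}, so the value is 5.
At (row 1, col 3): column 3 already has {1, 2, 3, 4}, so the value is 5.
For row 1, column 2: row 1 already has {1, 2, 3, 5}; that leaves 4.
Cell (5,2): row 5 already has {1, 2, 4, 5} → 3.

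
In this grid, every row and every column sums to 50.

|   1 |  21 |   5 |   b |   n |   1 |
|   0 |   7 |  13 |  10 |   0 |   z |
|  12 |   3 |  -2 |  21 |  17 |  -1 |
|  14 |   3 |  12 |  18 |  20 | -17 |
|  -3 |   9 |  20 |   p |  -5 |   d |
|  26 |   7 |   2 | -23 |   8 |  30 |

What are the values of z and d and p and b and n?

z = 20, d = 17, p = 12, b = 12, n = 10

The known cells in column 5 total 40, leaving 50 − 40 = 10 for the blank.
The known cells in row 2 total 30, leaving 50 − 30 = 20 for the blank.
The known cells in row 1 total 38, leaving 50 − 38 = 12 for the blank.
The known cells in column 4 total 38, leaving 50 − 38 = 12 for the blank.
The known cells in row 5 total 33, leaving 50 − 33 = 17 for the blank.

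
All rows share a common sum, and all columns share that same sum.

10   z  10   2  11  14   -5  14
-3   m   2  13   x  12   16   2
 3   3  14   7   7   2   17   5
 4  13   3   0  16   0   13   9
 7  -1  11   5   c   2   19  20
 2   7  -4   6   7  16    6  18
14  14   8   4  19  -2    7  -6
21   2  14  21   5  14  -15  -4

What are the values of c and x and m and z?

c = -5, x = -2, m = 18, z = 2

Rows 3 and 4 both sum to 58, so that's the common total.
The known cells in row 5 total 63, leaving 58 − 63 = -5 for the blank.
The known cells in column 5 total 60, leaving 58 − 60 = -2 for the blank.
The known cells in row 2 total 40, leaving 58 − 40 = 18 for the blank.
The known cells in row 1 total 56, leaving 58 − 56 = 2 for the blank.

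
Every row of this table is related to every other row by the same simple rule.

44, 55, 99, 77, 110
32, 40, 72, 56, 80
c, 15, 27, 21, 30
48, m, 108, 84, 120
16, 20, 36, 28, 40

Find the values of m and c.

m = 60, c = 12

Each row is a constant multiple of every other row — this is a multiplication table with the headers hidden.
Row 4 is 120/110 = 12/11 times row 1, so its entry in column 2 is 55 × 12/11 = 60.
Row 3 is 30/110 = 3/11 times row 1, so its entry in column 1 is 44 × 3/11 = 12.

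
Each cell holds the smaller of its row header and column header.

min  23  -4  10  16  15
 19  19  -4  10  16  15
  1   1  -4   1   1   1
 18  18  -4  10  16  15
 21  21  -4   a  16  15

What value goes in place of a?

10

min(21, 10) = 10.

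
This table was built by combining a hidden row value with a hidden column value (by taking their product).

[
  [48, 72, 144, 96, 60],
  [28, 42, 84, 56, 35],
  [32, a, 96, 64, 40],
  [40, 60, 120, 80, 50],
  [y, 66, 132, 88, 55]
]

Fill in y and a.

Each row is a constant multiple of every other row — this is a multiplication table with the headers hidden.
Row 5 is 132/144 = 11/12 times row 1, so its entry in column 1 is 48 × 11/12 = 44.
Row 3 is 96/144 = 2/3 times row 1, so its entry in column 2 is 72 × 2/3 = 48.

y = 44, a = 48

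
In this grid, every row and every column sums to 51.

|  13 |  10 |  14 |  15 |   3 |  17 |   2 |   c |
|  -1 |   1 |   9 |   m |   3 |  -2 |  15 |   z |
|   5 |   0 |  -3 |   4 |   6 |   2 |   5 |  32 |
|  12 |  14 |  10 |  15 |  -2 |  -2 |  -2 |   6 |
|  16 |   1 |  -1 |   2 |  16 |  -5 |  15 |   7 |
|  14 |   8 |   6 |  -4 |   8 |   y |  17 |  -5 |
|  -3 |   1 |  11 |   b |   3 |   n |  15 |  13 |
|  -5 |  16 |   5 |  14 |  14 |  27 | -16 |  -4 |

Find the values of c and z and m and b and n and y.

c = -23, z = 25, m = 1, b = 4, n = 7, y = 7

Row 1 has 13 + 10 + 14 + 15 + 3 + 17 + 2 = 74; the blank must be 51 − 74 = -23.
Row 6 has 14 + 8 + 6 − 4 + 8 + 17 − 5 = 44; the blank must be 51 − 44 = 7.
Column 6 has 17 − 2 + 2 − 2 − 5 + 7 + 27 = 44; the blank must be 51 − 44 = 7.
Column 8 has -23 + 32 + 6 + 7 − 5 + 13 − 4 = 26; the blank must be 51 − 26 = 25.
Row 7 has -3 + 1 + 11 + 3 + 7 + 15 + 13 = 47; the blank must be 51 − 47 = 4.
Row 2 has -1 + 1 + 9 + 3 − 2 + 15 + 25 = 50; the blank must be 51 − 50 = 1.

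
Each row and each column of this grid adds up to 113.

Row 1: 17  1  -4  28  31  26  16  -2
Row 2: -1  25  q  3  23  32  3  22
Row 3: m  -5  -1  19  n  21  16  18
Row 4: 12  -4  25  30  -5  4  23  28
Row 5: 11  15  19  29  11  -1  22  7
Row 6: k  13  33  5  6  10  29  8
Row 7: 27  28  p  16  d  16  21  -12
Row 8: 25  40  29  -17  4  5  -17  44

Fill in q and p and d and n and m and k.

Row 2 has -1 + 25 + 3 + 23 + 32 + 3 + 22 = 107; the blank must be 113 − 107 = 6.
Column 3 has -4 + 6 − 1 + 25 + 19 + 33 + 29 = 107; the blank must be 113 − 107 = 6.
Row 7 has 27 + 28 + 6 + 16 + 16 + 21 − 12 = 102; the blank must be 113 − 102 = 11.
Column 5 has 31 + 23 − 5 + 11 + 6 + 11 + 4 = 81; the blank must be 113 − 81 = 32.
Row 3 has -5 − 1 + 19 + 32 + 21 + 16 + 18 = 100; the blank must be 113 − 100 = 13.
Row 6 has 13 + 33 + 5 + 6 + 10 + 29 + 8 = 104; the blank must be 113 − 104 = 9.

q = 6, p = 6, d = 11, n = 32, m = 13, k = 9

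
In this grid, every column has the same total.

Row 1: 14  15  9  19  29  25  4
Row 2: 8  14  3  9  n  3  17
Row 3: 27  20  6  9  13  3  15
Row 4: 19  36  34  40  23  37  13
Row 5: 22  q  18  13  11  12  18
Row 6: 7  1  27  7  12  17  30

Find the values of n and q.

Column 3 sums to 97 and so does column 4; that's the common total.
In column 5 the known cells total 88, leaving 97 − 88 = 9.
In column 2 the known cells total 86, leaving 97 − 86 = 11.

n = 9, q = 11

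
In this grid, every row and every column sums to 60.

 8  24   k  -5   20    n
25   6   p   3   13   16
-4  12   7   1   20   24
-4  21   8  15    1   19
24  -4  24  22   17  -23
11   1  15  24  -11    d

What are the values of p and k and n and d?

p = -3, k = 9, n = 4, d = 20

Row 2 has 25 + 6 + 3 + 13 + 16 = 63; the blank must be 60 − 63 = -3.
Column 3 has -3 + 7 + 8 + 24 + 15 = 51; the blank must be 60 − 51 = 9.
Row 1 has 8 + 24 + 9 − 5 + 20 = 56; the blank must be 60 − 56 = 4.
Row 6 has 11 + 1 + 15 + 24 − 11 = 40; the blank must be 60 − 40 = 20.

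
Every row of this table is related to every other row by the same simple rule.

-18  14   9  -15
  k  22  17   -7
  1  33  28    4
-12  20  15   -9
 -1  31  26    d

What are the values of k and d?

The difference between any two rows is the same in every column — this is an addition table with the headers hidden.
Row 2 minus row 1 is 22 − 14 = 8, so its entry in column 1 is -18 + 8 = -10.
Row 5 minus row 1 is 31 − 14 = 17, so its entry in column 4 is -15 + 17 = 2.

k = -10, d = 2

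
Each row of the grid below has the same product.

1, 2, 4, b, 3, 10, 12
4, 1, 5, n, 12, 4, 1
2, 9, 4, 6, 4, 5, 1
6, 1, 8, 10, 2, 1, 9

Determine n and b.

Rows 3 and 4 each multiply to 8640, so every row has product 8640.
Row 2: 4×1×5×12×4×1 = 960, so the missing entry is 8640 ÷ 960 = 9.
Row 1: 1×2×4×3×10×12 = 2880, so the missing entry is 8640 ÷ 2880 = 3.

n = 9, b = 3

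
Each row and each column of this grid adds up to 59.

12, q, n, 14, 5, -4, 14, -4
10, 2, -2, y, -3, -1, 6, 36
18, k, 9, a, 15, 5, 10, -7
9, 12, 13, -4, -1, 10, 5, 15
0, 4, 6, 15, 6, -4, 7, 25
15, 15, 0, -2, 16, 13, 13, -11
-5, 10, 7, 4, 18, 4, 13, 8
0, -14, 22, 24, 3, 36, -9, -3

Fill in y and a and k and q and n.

y = 11, a = -3, k = 12, q = 18, n = 4

Column 3 has -2 + 9 + 13 + 6 + 0 + 7 + 22 = 55; the blank must be 59 − 55 = 4.
Row 1 has 12 + 4 + 14 + 5 − 4 + 14 − 4 = 41; the blank must be 59 − 41 = 18.
Column 2 has 18 + 2 + 12 + 4 + 15 + 10 − 14 = 47; the blank must be 59 − 47 = 12.
Row 3 has 18 + 12 + 9 + 15 + 5 + 10 − 7 = 62; the blank must be 59 − 62 = -3.
Row 2 has 10 + 2 − 2 − 3 − 1 + 6 + 36 = 48; the blank must be 59 − 48 = 11.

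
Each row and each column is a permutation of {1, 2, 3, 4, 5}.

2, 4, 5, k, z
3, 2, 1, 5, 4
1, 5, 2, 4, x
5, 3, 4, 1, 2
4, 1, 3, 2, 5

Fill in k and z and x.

k = 3, z = 1, x = 3

For row 3, column 5: row 3 already has {1, 2, 4, 5}; that leaves 3.
Cell (1,4): column 4 already has {1, 2, 4, 5} → 3.
At (row 1, col 5): row 1 already has {2, 3, 4, 5}, so the value is 1.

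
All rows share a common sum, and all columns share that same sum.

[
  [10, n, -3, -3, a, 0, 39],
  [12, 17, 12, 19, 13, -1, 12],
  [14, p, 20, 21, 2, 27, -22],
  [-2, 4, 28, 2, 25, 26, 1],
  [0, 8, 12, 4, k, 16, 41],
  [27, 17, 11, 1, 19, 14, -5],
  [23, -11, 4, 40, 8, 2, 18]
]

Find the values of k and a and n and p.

k = 3, a = 14, n = 27, p = 22

Rows 2 and 4 both sum to 84, so that's the common total.
The known cells in row 5 total 81, leaving 84 − 81 = 3 for the blank.
The known cells in column 5 total 70, leaving 84 − 70 = 14 for the blank.
The known cells in row 3 total 62, leaving 84 − 62 = 22 for the blank.
The known cells in row 1 total 57, leaving 84 − 57 = 27 for the blank.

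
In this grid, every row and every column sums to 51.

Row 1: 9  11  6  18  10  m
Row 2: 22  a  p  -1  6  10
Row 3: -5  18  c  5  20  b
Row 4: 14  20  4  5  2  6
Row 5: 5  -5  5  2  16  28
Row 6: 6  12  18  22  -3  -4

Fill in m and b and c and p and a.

m = -3, b = 14, c = -1, p = 19, a = -5

Column 2: 11 + 18 + 20 − 5 + 12 = 56, so its missing entry is 51 − 56 = -5.
Row 2: 22 − 5 − 1 + 6 + 10 = 32, so its missing entry is 51 − 32 = 19.
Row 1: 9 + 11 + 6 + 18 + 10 = 54, so its missing entry is 51 − 54 = -3.
Column 3: 6 + 19 + 4 + 5 + 18 = 52, so its missing entry is 51 − 52 = -1.
Row 3: -5 + 18 − 1 + 5 + 20 = 37, so its missing entry is 51 − 37 = 14.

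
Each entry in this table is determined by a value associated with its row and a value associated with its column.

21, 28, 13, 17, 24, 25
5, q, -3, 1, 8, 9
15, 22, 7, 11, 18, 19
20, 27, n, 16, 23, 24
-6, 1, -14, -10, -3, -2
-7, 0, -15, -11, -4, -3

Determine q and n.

q = 12, n = 12

The difference between any two rows is the same in every column — this is an addition table with the headers hidden.
Row 2 minus row 1 is 9 − 25 = -16, so its entry in column 2 is 28 + (-16) = 12.
Row 4 minus row 1 is 24 − 25 = -1, so its entry in column 3 is 13 + (-1) = 12.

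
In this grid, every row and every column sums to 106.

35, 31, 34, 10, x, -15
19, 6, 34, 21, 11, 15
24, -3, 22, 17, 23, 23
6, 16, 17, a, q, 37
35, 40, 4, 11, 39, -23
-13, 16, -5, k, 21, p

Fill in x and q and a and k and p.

x = 11, q = 1, a = 29, k = 18, p = 69

The known cells in column 6 total 37, leaving 106 − 37 = 69 for the blank.
The known cells in row 1 total 95, leaving 106 − 95 = 11 for the blank.
The known cells in column 5 total 105, leaving 106 − 105 = 1 for the blank.
The known cells in row 4 total 77, leaving 106 − 77 = 29 for the blank.
The known cells in row 6 total 88, leaving 106 − 88 = 18 for the blank.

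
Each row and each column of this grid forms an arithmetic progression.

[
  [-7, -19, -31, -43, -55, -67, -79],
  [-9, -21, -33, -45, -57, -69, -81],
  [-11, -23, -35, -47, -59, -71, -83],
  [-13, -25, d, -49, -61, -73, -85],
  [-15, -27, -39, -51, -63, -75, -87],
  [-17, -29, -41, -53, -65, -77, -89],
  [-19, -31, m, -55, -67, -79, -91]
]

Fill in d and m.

Along each row the entries change by -12 per step; down each column they change by -2.
Row 4: from -13 at column 1, stepping by -12 to column 3 gives -37.
Row 7: from -19 at column 1, stepping by -12 to column 3 gives -43.

d = -37, m = -43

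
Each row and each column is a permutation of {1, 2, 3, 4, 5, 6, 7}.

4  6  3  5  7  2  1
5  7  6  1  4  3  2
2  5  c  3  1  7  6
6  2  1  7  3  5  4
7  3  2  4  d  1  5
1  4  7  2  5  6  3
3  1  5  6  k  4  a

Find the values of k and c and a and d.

k = 2, c = 4, a = 7, d = 6

For row 7, column 7: column 7 already has {1, 2, 3, 4, 5, 6}; that leaves 7.
For row 7, column 5: row 7 already has {1, 3, 4, 5, 6, 7}; that leaves 2.
For row 5, column 5: row 5 already has {1, 2, 3, 4, 5, 7}; that leaves 6.
For row 3, column 3: row 3 already has {1, 2, 3, 5, 6, 7}; that leaves 4.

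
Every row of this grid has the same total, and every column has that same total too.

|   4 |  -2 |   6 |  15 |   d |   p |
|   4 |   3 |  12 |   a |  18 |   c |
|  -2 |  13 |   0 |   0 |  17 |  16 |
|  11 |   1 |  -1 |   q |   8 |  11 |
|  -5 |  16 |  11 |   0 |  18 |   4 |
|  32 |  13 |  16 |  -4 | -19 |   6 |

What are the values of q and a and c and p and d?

q = 14, a = 19, c = -12, p = 19, d = 2

Rows 3 and 5 both sum to 44, so that's the common total.
Column 5 has 18 + 17 + 8 + 18 − 19 = 42; the blank must be 44 − 42 = 2.
Row 4 has 11 + 1 − 1 + 8 + 11 = 30; the blank must be 44 − 30 = 14.
Row 1 has 4 − 2 + 6 + 15 + 2 = 25; the blank must be 44 − 25 = 19.
Column 6 has 19 + 16 + 11 + 4 + 6 = 56; the blank must be 44 − 56 = -12.
Row 2 has 4 + 3 + 12 + 18 − 12 = 25; the blank must be 44 − 25 = 19.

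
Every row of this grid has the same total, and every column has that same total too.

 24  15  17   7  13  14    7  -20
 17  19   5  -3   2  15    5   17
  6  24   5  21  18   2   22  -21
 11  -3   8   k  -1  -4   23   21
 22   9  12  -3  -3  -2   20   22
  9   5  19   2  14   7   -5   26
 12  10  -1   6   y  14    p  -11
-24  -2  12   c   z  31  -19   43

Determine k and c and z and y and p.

Rows 1 and 2 both sum to 77, so that's the common total.
The known cells in row 4 total 55, leaving 77 − 55 = 22 for the blank.
The known cells in column 4 total 52, leaving 77 − 52 = 25 for the blank.
The known cells in row 8 total 66, leaving 77 − 66 = 11 for the blank.
The known cells in column 5 total 54, leaving 77 − 54 = 23 for the blank.
The known cells in row 7 total 53, leaving 77 − 53 = 24 for the blank.

k = 22, c = 25, z = 11, y = 23, p = 24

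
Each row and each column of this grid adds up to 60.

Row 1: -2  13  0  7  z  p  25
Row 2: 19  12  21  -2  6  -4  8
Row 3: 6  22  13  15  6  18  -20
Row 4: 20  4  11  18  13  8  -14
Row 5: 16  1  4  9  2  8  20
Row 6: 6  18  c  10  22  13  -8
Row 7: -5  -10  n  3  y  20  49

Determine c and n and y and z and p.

Column 6 has -4 + 18 + 8 + 8 + 13 + 20 = 63; the blank must be 60 − 63 = -3.
Row 1 has -2 + 13 + 0 + 7 − 3 + 25 = 40; the blank must be 60 − 40 = 20.
Column 5 has 20 + 6 + 6 + 13 + 2 + 22 = 69; the blank must be 60 − 69 = -9.
Row 7 has -5 − 10 + 3 − 9 + 20 + 49 = 48; the blank must be 60 − 48 = 12.
Row 6 has 6 + 18 + 10 + 22 + 13 − 8 = 61; the blank must be 60 − 61 = -1.

c = -1, n = 12, y = -9, z = 20, p = -3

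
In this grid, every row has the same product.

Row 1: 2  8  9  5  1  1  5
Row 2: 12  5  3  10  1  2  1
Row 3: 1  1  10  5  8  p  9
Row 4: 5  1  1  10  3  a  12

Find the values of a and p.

Rows 1 and 2 each multiply to 3600, so every row has product 3600.
Row 4: 5×1×1×10×3×12 = 1800, so the missing entry is 3600 ÷ 1800 = 2.
Row 3: 1×1×10×5×8×9 = 3600, so the missing entry is 3600 ÷ 3600 = 1.

a = 2, p = 1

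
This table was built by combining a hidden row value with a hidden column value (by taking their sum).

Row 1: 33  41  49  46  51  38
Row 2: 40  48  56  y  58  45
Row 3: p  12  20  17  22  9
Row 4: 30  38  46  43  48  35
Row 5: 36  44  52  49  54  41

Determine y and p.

The difference between any two rows is the same in every column — this is an addition table with the headers hidden.
Row 2 minus row 1 is 45 − 38 = 7, so its entry in column 4 is 46 + 7 = 53.
Row 3 minus row 1 is 9 − 38 = -29, so its entry in column 1 is 33 + (-29) = 4.

y = 53, p = 4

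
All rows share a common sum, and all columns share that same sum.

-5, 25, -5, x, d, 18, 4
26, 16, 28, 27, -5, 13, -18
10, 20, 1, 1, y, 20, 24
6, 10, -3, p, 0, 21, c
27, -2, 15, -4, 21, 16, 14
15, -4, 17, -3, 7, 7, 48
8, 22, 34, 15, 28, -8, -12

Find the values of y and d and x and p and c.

y = 11, d = 25, x = 25, p = 26, c = 27

Rows 2 and 5 both sum to 87, so that's the common total.
Row 3 has 10 + 20 + 1 + 1 + 20 + 24 = 76; the blank must be 87 − 76 = 11.
Column 5 has -5 + 11 + 0 + 21 + 7 + 28 = 62; the blank must be 87 − 62 = 25.
Row 1 has -5 + 25 − 5 + 25 + 18 + 4 = 62; the blank must be 87 − 62 = 25.
Column 4 has 25 + 27 + 1 − 4 − 3 + 15 = 61; the blank must be 87 − 61 = 26.
Row 4 has 6 + 10 − 3 + 26 + 0 + 21 = 60; the blank must be 87 − 60 = 27.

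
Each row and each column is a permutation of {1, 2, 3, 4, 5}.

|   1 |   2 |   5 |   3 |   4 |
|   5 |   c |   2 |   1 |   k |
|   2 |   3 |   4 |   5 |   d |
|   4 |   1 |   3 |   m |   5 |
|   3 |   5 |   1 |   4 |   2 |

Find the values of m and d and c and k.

m = 2, d = 1, c = 4, k = 3

For row 2, column 2: column 2 already has {1, 2, 3, 5}; that leaves 4.
Cell (3,5): row 3 already has {2, 3, 4, 5} → 1.
Cell (4,4): row 4 already has {1, 3, 4, 5} → 2.
At (row 2, col 5): row 2 already has {1, 2, 4, 5}, so the value is 3.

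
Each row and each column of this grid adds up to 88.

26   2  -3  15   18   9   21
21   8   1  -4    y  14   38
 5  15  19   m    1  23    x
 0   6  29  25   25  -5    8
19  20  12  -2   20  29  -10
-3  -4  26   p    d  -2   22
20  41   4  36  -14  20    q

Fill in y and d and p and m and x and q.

y = 10, d = 28, p = 21, m = -3, x = 28, q = -19

Row 7: 20 + 41 + 4 + 36 − 14 + 20 = 107, so its missing entry is 88 − 107 = -19.
Row 2: 21 + 8 + 1 − 4 + 14 + 38 = 78, so its missing entry is 88 − 78 = 10.
Column 5: 18 + 10 + 1 + 25 + 20 − 14 = 60, so its missing entry is 88 − 60 = 28.
Column 7: 21 + 38 + 8 − 10 + 22 − 19 = 60, so its missing entry is 88 − 60 = 28.
Row 3: 5 + 15 + 19 + 1 + 23 + 28 = 91, so its missing entry is 88 − 91 = -3.
Row 6: -3 − 4 + 26 + 28 − 2 + 22 = 67, so its missing entry is 88 − 67 = 21.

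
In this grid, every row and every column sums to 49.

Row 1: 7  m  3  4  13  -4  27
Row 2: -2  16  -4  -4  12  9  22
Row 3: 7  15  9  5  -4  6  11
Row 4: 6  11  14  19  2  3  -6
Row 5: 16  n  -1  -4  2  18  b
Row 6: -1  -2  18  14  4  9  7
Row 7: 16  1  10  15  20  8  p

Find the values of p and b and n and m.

p = -21, b = 9, n = 9, m = -1

The known cells in row 7 total 70, leaving 49 − 70 = -21 for the blank.
The known cells in column 7 total 40, leaving 49 − 40 = 9 for the blank.
The known cells in row 5 total 40, leaving 49 − 40 = 9 for the blank.
The known cells in row 1 total 50, leaving 49 − 50 = -1 for the blank.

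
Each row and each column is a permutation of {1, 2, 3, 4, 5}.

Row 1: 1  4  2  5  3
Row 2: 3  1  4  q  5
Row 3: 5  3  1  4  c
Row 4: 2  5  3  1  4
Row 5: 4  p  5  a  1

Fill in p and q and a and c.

p = 2, q = 2, a = 3, c = 2

Cell (2,4): row 2 already has {1, 3, 4, 5} → 2.
At (row 3, col 5): row 3 already has {1, 3, 4, 5}, so the value is 2.
At (row 5, col 2): column 2 already has {1, 3, 4, 5}, so the value is 2.
At (row 5, col 4): row 5 already has {1, 2, 4, 5}, so the value is 3.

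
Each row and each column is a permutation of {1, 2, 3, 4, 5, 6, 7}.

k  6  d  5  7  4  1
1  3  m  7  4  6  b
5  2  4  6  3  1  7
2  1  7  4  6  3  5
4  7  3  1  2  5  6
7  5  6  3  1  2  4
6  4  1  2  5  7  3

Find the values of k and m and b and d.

At (row 2, col 7): column 7 already has {1, 3, 4, 5, 6, 7}, so the value is 2.
At (row 2, col 3): row 2 already has {1, 2, 3, 4, 6, 7}, so the value is 5.
For row 1, column 3: column 3 already has {1, 3, 4, 5, 6, 7}; that leaves 2.
Cell (1,1): row 1 already has {1, 2, 4, 5, 6, 7} → 3.

k = 3, m = 5, b = 2, d = 2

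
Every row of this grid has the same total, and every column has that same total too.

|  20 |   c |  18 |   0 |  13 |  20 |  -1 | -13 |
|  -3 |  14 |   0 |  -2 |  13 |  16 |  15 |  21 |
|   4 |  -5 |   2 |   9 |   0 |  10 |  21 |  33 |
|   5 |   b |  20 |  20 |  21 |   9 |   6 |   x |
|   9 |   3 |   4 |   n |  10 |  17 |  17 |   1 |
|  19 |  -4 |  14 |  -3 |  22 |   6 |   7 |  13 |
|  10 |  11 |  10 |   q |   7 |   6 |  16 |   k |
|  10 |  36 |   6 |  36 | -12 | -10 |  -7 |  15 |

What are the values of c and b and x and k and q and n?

Rows 2 and 3 both sum to 74, so that's the common total.
The known cells in row 1 total 57, leaving 74 − 57 = 17 for the blank.
The known cells in row 5 total 61, leaving 74 − 61 = 13 for the blank.
The known cells in column 2 total 72, leaving 74 − 72 = 2 for the blank.
The known cells in row 4 total 83, leaving 74 − 83 = -9 for the blank.
The known cells in column 8 total 61, leaving 74 − 61 = 13 for the blank.
The known cells in row 7 total 73, leaving 74 − 73 = 1 for the blank.

c = 17, b = 2, x = -9, k = 13, q = 1, n = 13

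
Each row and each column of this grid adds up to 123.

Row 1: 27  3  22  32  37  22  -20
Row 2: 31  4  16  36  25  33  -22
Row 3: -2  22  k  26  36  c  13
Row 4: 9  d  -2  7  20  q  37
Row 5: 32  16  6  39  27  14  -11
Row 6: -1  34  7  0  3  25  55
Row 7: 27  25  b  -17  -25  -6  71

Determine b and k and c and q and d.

Row 7: 27 + 25 − 17 − 25 − 6 + 71 = 75, so its missing entry is 123 − 75 = 48.
Column 2: 3 + 4 + 22 + 16 + 34 + 25 = 104, so its missing entry is 123 − 104 = 19.
Column 3: 22 + 16 − 2 + 6 + 7 + 48 = 97, so its missing entry is 123 − 97 = 26.
Row 3: -2 + 22 + 26 + 26 + 36 + 13 = 121, so its missing entry is 123 − 121 = 2.
Row 4: 9 + 19 − 2 + 7 + 20 + 37 = 90, so its missing entry is 123 − 90 = 33.

b = 48, k = 26, c = 2, q = 33, d = 19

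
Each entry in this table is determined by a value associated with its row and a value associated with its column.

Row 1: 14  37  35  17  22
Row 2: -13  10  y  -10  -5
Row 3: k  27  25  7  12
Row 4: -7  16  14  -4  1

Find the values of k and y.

k = 4, y = 8

The difference between any two rows is the same in every column — this is an addition table with the headers hidden.
Row 3 minus row 1 is 12 − 22 = -10, so its entry in column 1 is 14 + (-10) = 4.
Row 2 minus row 1 is -5 − 22 = -27, so its entry in column 3 is 35 + (-27) = 8.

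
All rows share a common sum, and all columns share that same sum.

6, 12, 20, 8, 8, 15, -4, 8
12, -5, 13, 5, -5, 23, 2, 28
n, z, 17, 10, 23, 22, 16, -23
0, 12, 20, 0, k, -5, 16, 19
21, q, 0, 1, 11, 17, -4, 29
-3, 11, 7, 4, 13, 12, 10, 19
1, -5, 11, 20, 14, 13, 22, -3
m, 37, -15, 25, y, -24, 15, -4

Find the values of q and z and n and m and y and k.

q = -2, z = 13, n = -5, m = 41, y = -2, k = 11

Rows 1 and 2 both sum to 73, so that's the common total.
Row 4 has 0 + 12 + 20 + 0 − 5 + 16 + 19 = 62; the blank must be 73 − 62 = 11.
Column 5 has 8 − 5 + 23 + 11 + 11 + 13 + 14 = 75; the blank must be 73 − 75 = -2.
Row 8 has 37 − 15 + 25 − 2 − 24 + 15 − 4 = 32; the blank must be 73 − 32 = 41.
Column 1 has 6 + 12 + 0 + 21 − 3 + 1 + 41 = 78; the blank must be 73 − 78 = -5.
Row 3 has -5 + 17 + 10 + 23 + 22 + 16 − 23 = 60; the blank must be 73 − 60 = 13.
Row 5 has 21 + 0 + 1 + 11 + 17 − 4 + 29 = 75; the blank must be 73 − 75 = -2.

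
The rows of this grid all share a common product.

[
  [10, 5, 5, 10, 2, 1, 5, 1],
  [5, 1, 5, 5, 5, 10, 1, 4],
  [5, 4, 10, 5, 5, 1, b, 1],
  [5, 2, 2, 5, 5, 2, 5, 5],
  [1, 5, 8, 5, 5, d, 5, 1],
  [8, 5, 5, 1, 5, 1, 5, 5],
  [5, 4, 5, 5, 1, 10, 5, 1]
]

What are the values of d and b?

d = 5, b = 5

Rows 2 and 4 each multiply to 25000, so every row has product 25000.
Row 5: 1×5×8×5×5×5×1 = 5000, so the missing entry is 25000 ÷ 5000 = 5.
Row 3: 5×4×10×5×5×1×1 = 5000, so the missing entry is 25000 ÷ 5000 = 5.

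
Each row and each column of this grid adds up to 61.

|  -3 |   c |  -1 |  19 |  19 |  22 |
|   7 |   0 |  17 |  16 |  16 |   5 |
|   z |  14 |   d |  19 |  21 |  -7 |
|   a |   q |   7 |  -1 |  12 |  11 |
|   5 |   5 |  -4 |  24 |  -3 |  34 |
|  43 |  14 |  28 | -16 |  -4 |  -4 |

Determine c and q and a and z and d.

Row 1 has -3 − 1 + 19 + 19 + 22 = 56; the blank must be 61 − 56 = 5.
Column 2 has 5 + 0 + 14 + 5 + 14 = 38; the blank must be 61 − 38 = 23.
Row 4 has 23 + 7 − 1 + 12 + 11 = 52; the blank must be 61 − 52 = 9.
Column 1 has -3 + 7 + 9 + 5 + 43 = 61; the blank must be 61 − 61 = 0.
Row 3 has 0 + 14 + 19 + 21 − 7 = 47; the blank must be 61 − 47 = 14.

c = 5, q = 23, a = 9, z = 0, d = 14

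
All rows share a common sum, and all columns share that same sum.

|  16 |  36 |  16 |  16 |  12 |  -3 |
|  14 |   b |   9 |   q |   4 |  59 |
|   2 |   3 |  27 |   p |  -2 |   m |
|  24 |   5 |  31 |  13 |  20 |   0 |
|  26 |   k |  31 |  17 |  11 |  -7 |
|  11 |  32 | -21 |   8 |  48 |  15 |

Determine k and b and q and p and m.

Rows 1 and 4 both sum to 93, so that's the common total.
Row 5: 26 + 31 + 17 + 11 − 7 = 78, so its missing entry is 93 − 78 = 15.
Column 2: 36 + 3 + 5 + 15 + 32 = 91, so its missing entry is 93 − 91 = 2.
Column 6: -3 + 59 + 0 − 7 + 15 = 64, so its missing entry is 93 − 64 = 29.
Row 3: 2 + 3 + 27 − 2 + 29 = 59, so its missing entry is 93 − 59 = 34.
Row 2: 14 + 2 + 9 + 4 + 59 = 88, so its missing entry is 93 − 88 = 5.

k = 15, b = 2, q = 5, p = 34, m = 29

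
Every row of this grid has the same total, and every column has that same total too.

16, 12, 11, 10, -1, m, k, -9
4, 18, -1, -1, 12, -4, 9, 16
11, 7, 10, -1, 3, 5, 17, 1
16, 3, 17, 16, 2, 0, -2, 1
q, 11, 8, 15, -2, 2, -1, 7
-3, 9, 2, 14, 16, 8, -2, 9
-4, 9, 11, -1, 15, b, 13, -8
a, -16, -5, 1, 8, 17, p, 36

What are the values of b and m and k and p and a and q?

Rows 2 and 3 both sum to 53, so that's the common total.
Row 5 has 11 + 8 + 15 − 2 + 2 − 1 + 7 = 40; the blank must be 53 − 40 = 13.
Row 7 has -4 + 9 + 11 − 1 + 15 + 13 − 8 = 35; the blank must be 53 − 35 = 18.
Column 1 has 16 + 4 + 11 + 16 + 13 − 3 − 4 = 53; the blank must be 53 − 53 = 0.
Row 8 has 0 − 16 − 5 + 1 + 8 + 17 + 36 = 41; the blank must be 53 − 41 = 12.
Column 7 has 9 + 17 − 2 − 1 − 2 + 13 + 12 = 46; the blank must be 53 − 46 = 7.
Row 1 has 16 + 12 + 11 + 10 − 1 + 7 − 9 = 46; the blank must be 53 − 46 = 7.

b = 18, m = 7, k = 7, p = 12, a = 0, q = 13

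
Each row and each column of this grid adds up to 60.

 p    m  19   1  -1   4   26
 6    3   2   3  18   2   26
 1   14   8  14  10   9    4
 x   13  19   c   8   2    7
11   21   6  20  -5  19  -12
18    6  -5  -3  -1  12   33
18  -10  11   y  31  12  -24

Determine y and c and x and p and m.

y = 22, c = 3, x = 8, p = -2, m = 13

Column 2 has 3 + 14 + 13 + 21 + 6 − 10 = 47; the blank must be 60 − 47 = 13.
Row 1 has 13 + 19 + 1 − 1 + 4 + 26 = 62; the blank must be 60 − 62 = -2.
Column 1 has -2 + 6 + 1 + 11 + 18 + 18 = 52; the blank must be 60 − 52 = 8.
Row 4 has 8 + 13 + 19 + 8 + 2 + 7 = 57; the blank must be 60 − 57 = 3.
Row 7 has 18 − 10 + 11 + 31 + 12 − 24 = 38; the blank must be 60 − 38 = 22.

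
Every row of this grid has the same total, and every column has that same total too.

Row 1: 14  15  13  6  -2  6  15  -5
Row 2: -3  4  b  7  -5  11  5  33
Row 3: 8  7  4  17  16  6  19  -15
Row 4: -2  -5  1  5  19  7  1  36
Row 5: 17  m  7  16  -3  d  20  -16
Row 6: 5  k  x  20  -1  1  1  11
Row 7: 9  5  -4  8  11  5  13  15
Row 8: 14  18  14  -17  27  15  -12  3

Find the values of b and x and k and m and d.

b = 10, x = 17, k = 8, m = 10, d = 11

Rows 1 and 3 both sum to 62, so that's the common total.
Row 2: -3 + 4 + 7 − 5 + 11 + 5 + 33 = 52, so its missing entry is 62 − 52 = 10.
Column 6: 6 + 11 + 6 + 7 + 1 + 5 + 15 = 51, so its missing entry is 62 − 51 = 11.
Row 5: 17 + 7 + 16 − 3 + 11 + 20 − 16 = 52, so its missing entry is 62 − 52 = 10.
Column 2: 15 + 4 + 7 − 5 + 10 + 5 + 18 = 54, so its missing entry is 62 − 54 = 8.
Row 6: 5 + 8 + 20 − 1 + 1 + 1 + 11 = 45, so its missing entry is 62 − 45 = 17.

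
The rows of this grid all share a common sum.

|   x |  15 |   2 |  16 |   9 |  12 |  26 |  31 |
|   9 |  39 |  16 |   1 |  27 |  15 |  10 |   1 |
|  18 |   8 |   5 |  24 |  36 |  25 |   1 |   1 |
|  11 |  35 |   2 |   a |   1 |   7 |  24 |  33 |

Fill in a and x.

a = 5, x = 7

The complete rows each total 118.
Row 4 is missing 118 − 113 = 5 (since 11 + 35 + 2 + 1 + 7 + 24 + 33 = 113).
Row 1 is missing 118 − 111 = 7 (since 15 + 2 + 16 + 9 + 12 + 26 + 31 = 111).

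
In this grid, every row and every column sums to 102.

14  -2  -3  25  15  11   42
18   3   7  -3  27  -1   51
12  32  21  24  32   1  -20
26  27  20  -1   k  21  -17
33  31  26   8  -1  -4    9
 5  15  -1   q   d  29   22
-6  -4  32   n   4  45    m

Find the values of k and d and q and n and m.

The known cells in row 4 total 76, leaving 102 − 76 = 26 for the blank.
The known cells in column 5 total 103, leaving 102 − 103 = -1 for the blank.
The known cells in column 7 total 87, leaving 102 − 87 = 15 for the blank.
The known cells in row 6 total 69, leaving 102 − 69 = 33 for the blank.
The known cells in row 7 total 86, leaving 102 − 86 = 16 for the blank.

k = 26, d = -1, q = 33, n = 16, m = 15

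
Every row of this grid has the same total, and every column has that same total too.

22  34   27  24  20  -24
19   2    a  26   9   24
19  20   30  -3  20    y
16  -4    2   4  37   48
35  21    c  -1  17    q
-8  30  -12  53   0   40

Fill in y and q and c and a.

Rows 1 and 4 both sum to 103, so that's the common total.
Row 2: 19 + 2 + 26 + 9 + 24 = 80, so its missing entry is 103 − 80 = 23.
Row 3: 19 + 20 + 30 − 3 + 20 = 86, so its missing entry is 103 − 86 = 17.
Column 6: -24 + 24 + 17 + 48 + 40 = 105, so its missing entry is 103 − 105 = -2.
Row 5: 35 + 21 − 1 + 17 − 2 = 70, so its missing entry is 103 − 70 = 33.

y = 17, q = -2, c = 33, a = 23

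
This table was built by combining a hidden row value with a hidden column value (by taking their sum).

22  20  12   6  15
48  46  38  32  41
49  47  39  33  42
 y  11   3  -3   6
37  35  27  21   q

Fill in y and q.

y = 13, q = 30

The difference between any two rows is the same in every column — this is an addition table with the headers hidden.
Row 4 minus row 1 is 11 − 20 = -9, so its entry in column 1 is 22 + (-9) = 13.
Row 5 minus row 1 is 35 − 20 = 15, so its entry in column 5 is 15 + 15 = 30.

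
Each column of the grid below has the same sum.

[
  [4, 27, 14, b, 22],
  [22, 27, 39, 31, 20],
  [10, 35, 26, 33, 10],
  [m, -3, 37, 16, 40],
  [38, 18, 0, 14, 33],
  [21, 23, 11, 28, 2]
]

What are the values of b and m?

Columns 3 and 5 both add up to 127, so every column sums to 127.
Column 4: 31 + 33 + 16 + 14 + 28 = 122, so the missing entry is 127 − 122 = 5.
Column 1: 4 + 22 + 10 + 38 + 21 = 95, so the missing entry is 127 − 95 = 32.

b = 5, m = 32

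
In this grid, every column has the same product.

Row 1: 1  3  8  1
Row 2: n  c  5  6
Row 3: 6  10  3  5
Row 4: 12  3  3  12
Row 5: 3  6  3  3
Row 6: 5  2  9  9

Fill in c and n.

c = 9, n = 9

Columns 3 and 4 each multiply to 9720, so every column has product 9720.
Column 2: 3×10×3×6×2 = 1080, so the missing entry is 9720 ÷ 1080 = 9.
Column 1: 1×6×12×3×5 = 1080, so the missing entry is 9720 ÷ 1080 = 9.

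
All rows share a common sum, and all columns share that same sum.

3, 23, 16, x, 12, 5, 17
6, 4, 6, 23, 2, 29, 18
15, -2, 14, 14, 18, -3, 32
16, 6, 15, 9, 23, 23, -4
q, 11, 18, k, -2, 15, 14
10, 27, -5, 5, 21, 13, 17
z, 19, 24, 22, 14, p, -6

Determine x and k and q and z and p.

x = 12, k = 3, q = 29, z = 9, p = 6

Rows 2 and 3 both sum to 88, so that's the common total.
Column 6: 5 + 29 − 3 + 23 + 15 + 13 = 82, so its missing entry is 88 − 82 = 6.
Row 1: 3 + 23 + 16 + 12 + 5 + 17 = 76, so its missing entry is 88 − 76 = 12.
Column 4: 12 + 23 + 14 + 9 + 5 + 22 = 85, so its missing entry is 88 − 85 = 3.
Row 5: 11 + 18 + 3 − 2 + 15 + 14 = 59, so its missing entry is 88 − 59 = 29.
Row 7: 19 + 24 + 22 + 14 + 6 − 6 = 79, so its missing entry is 88 − 79 = 9.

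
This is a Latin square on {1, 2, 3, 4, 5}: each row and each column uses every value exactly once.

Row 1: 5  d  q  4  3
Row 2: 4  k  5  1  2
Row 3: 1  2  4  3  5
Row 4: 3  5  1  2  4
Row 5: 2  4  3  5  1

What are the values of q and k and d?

q = 2, k = 3, d = 1

At (row 2, col 2): row 2 already has {1, 2, 4, 5}, so the value is 3.
Cell (1,2): column 2 already has {2, 3, 4, 5} → 1.
At (row 1, col 3): row 1 already has {1, 3, 4, 5}, so the value is 2.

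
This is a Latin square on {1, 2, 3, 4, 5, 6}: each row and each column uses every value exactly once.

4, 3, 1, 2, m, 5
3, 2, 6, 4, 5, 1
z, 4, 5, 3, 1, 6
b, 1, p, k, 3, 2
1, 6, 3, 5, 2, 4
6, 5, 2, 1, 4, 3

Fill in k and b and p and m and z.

k = 6, b = 5, p = 4, m = 6, z = 2

Cell (1,5): row 1 already has {1, 2, 3, 4, 5} → 6.
For row 3, column 1: row 3 already has {1, 3, 4, 5, 6}; that leaves 2.
At (row 4, col 1): column 1 already has {1, 2, 3, 4, 6}, so the value is 5.
For row 4, column 4: column 4 already has {1, 2, 3, 4, 5}; that leaves 6.
At (row 4, col 3): row 4 already has {1, 2, 3, 5, 6}, so the value is 4.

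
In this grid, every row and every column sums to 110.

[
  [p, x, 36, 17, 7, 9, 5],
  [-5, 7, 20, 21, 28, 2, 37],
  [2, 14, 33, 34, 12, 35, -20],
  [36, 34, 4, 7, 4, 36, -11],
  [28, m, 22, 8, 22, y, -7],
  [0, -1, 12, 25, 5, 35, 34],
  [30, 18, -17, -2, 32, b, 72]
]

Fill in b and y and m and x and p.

Row 7: 30 + 18 − 17 − 2 + 32 + 72 = 133, so its missing entry is 110 − 133 = -23.
Column 1: -5 + 2 + 36 + 28 + 0 + 30 = 91, so its missing entry is 110 − 91 = 19.
Row 1: 19 + 36 + 17 + 7 + 9 + 5 = 93, so its missing entry is 110 − 93 = 17.
Column 6: 9 + 2 + 35 + 36 + 35 − 23 = 94, so its missing entry is 110 − 94 = 16.
Row 5: 28 + 22 + 8 + 22 + 16 − 7 = 89, so its missing entry is 110 − 89 = 21.

b = -23, y = 16, m = 21, x = 17, p = 19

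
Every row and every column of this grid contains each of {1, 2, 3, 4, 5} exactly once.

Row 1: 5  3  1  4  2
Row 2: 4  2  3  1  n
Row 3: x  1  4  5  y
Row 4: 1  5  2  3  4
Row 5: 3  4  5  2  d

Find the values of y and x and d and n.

y = 3, x = 2, d = 1, n = 5

For row 5, column 5: row 5 already has {2, 3, 4, 5}; that leaves 1.
Cell (3,1): column 1 already has {1, 3, 4, 5} → 2.
At (row 3, col 5): row 3 already has {1, 2, 4, 5}, so the value is 3.
Cell (2,5): row 2 already has {1, 2, 3, 4} → 5.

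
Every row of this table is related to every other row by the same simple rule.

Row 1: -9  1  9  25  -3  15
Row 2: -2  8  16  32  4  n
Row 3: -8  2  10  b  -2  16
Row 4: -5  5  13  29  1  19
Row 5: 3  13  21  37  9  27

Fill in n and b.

n = 22, b = 26

The difference between any two rows is the same in every column — this is an addition table with the headers hidden.
Row 2 minus row 1 is -2 − (-9) = 7, so its entry in column 6 is 15 + 7 = 22.
Row 3 minus row 1 is -8 − (-9) = 1, so its entry in column 4 is 25 + 1 = 26.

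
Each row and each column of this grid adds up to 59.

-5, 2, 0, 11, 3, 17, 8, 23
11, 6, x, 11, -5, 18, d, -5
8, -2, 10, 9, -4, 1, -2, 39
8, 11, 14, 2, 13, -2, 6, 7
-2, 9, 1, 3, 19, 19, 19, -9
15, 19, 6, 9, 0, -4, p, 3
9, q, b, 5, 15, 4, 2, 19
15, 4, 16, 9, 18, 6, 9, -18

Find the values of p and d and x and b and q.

p = 11, d = 6, x = 17, b = -5, q = 10

The known cells in column 2 total 49, leaving 59 − 49 = 10 for the blank.
The known cells in row 7 total 64, leaving 59 − 64 = -5 for the blank.
The known cells in column 3 total 42, leaving 59 − 42 = 17 for the blank.
The known cells in row 6 total 48, leaving 59 − 48 = 11 for the blank.
The known cells in row 2 total 53, leaving 59 − 53 = 6 for the blank.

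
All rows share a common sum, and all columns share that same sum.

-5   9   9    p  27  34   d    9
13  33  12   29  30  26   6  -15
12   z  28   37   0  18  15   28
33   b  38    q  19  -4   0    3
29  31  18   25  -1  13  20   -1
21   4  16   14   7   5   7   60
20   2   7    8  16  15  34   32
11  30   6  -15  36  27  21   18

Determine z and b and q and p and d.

z = -4, b = 29, q = 16, p = 20, d = 31

Rows 2 and 5 both sum to 134, so that's the common total.
Row 3 has 12 + 28 + 37 + 0 + 18 + 15 + 28 = 138; the blank must be 134 − 138 = -4.
Column 2 has 9 + 33 − 4 + 31 + 4 + 2 + 30 = 105; the blank must be 134 − 105 = 29.
Column 7 has 6 + 15 + 0 + 20 + 7 + 34 + 21 = 103; the blank must be 134 − 103 = 31.
Row 1 has -5 + 9 + 9 + 27 + 34 + 31 + 9 = 114; the blank must be 134 − 114 = 20.
Row 4 has 33 + 29 + 38 + 19 − 4 + 0 + 3 = 118; the blank must be 134 − 118 = 16.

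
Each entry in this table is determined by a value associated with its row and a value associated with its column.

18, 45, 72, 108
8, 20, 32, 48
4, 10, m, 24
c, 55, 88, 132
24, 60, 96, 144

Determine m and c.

Each row is a constant multiple of every other row — this is a multiplication table with the headers hidden.
Row 3 is 24/108 = 2/9 times row 1, so its entry in column 3 is 72 × 2/9 = 16.
Row 4 is 132/108 = 11/9 times row 1, so its entry in column 1 is 18 × 11/9 = 22.

m = 16, c = 22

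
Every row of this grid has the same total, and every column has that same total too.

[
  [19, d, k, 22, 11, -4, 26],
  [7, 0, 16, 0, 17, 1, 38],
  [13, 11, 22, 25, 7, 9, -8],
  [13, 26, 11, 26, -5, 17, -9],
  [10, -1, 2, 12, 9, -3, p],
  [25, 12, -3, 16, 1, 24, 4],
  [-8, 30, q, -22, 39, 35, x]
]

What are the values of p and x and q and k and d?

p = 50, x = -22, q = 27, k = 4, d = 1

Rows 2 and 3 both sum to 79, so that's the common total.
Column 2 has 0 + 11 + 26 − 1 + 12 + 30 = 78; the blank must be 79 − 78 = 1.
Row 5 has 10 − 1 + 2 + 12 + 9 − 3 = 29; the blank must be 79 − 29 = 50.
Row 1 has 19 + 1 + 22 + 11 − 4 + 26 = 75; the blank must be 79 − 75 = 4.
Column 3 has 4 + 16 + 22 + 11 + 2 − 3 = 52; the blank must be 79 − 52 = 27.
Row 7 has -8 + 30 + 27 − 22 + 39 + 35 = 101; the blank must be 79 − 101 = -22.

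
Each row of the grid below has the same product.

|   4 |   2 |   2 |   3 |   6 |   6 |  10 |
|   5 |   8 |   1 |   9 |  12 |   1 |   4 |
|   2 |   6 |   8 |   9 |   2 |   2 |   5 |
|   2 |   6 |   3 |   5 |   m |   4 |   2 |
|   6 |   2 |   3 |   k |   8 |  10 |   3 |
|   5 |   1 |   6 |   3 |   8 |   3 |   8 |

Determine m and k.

Rows 1 and 2 each multiply to 17280, so every row has product 17280.
Row 4: 2×6×3×5×4×2 = 1440, so the missing entry is 17280 ÷ 1440 = 12.
Row 5: 6×2×3×8×10×3 = 8640, so the missing entry is 17280 ÷ 8640 = 2.

m = 12, k = 2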